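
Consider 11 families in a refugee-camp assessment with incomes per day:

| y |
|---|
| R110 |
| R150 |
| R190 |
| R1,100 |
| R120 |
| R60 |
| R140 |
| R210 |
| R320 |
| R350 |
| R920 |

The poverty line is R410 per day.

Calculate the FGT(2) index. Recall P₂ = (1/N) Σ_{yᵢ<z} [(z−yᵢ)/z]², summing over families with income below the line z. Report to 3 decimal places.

Incomes under z: R60, R110, R120, R140, R150, R190, R210, R320, R350 (q = 9 of N = 11).
Shortfall ratios: (410−60)/410 = 0.8537; (410−110)/410 = 0.7317; (410−120)/410 = 0.7073; (410−140)/410 = 0.6585; (410−150)/410 = 0.6341; (410−190)/410 = 0.5366; (410−210)/410 = 0.4878; (410−320)/410 = 0.2195; (410−350)/410 = 0.1463.
Squared: 0.7287; 0.5354; 0.5003; 0.4337; 0.4021; 0.2879; 0.2380; 0.0482; 0.0214.
Sum = 3.195717; P₂ = 3.195717 / 11 = 0.291.

0.291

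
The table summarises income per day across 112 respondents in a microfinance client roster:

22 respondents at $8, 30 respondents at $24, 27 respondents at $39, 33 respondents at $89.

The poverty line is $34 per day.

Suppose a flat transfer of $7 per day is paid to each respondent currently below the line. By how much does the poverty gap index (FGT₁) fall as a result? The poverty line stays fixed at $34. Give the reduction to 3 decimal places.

0.096

Before: below the line — 22×$8, 30×$24; poverty gap index (FGT₁) = 0.22899.
After the $7 transfer: below the line — 22×$15, 30×$31; poverty gap index (FGT₁) = 0.13340.
Reduction = 0.22899 − 0.13340 = 0.096.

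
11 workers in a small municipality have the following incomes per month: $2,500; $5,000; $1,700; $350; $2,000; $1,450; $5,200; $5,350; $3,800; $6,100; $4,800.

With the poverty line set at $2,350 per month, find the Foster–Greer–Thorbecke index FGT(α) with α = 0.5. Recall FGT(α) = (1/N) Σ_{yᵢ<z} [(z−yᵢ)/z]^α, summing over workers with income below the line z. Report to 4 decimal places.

0.2230

Poor units: $350, $1,450, $1,700, $2,000 (q = 4 of N = 11).
Shortfall ratios: (2350−350)/2350 = 0.8511; (2350−1450)/2350 = 0.3830; (2350−1700)/2350 = 0.2766; (2350−2000)/2350 = 0.1489.
Raised to α = 0.5: 0.92253; 0.61885; 0.52592; 0.38592.
Sum = 2.453230; FGT(0.5) = 2.453230 / 11 = 0.2230.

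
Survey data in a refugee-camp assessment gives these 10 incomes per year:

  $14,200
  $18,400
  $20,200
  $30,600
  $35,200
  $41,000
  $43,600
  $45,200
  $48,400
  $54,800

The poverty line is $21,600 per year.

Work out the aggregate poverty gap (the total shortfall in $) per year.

$12,000

Incomes under z: $14,200, $18,400, $20,200 (q = 3 of N = 10).
Individual gaps: 21600−14200 = 7400; 21600−18400 = 3200; 21600−20200 = 1400.
Aggregate gap = $12,000.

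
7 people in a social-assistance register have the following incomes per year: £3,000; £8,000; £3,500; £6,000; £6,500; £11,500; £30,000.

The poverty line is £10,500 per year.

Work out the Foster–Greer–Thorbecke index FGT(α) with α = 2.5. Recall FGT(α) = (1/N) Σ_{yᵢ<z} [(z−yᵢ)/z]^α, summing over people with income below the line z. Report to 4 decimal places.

Below z: £3,000, £3,500, £6,000, £6,500, £8,000 (q = 5 of N = 7).
Normalized shortfalls: (10500−3000)/10500 = 0.7143; (10500−3500)/10500 = 0.6667; (10500−6000)/10500 = 0.4286; (10500−6500)/10500 = 0.3810; (10500−8000)/10500 = 0.2381.
Raised to α = 2.5: 0.43120; 0.36289; 0.12024; 0.08957; 0.02766.
Sum = 1.031566; FGT(2.5) = 1.031566 / 7 = 0.1474.

0.1474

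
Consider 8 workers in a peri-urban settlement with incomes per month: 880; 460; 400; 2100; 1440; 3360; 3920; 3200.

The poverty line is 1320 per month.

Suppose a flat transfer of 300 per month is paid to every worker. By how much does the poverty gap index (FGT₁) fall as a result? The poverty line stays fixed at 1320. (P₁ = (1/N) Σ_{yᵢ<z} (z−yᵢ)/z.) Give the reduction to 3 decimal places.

0.085

Before: below the line — 400, 460, 880; poverty gap index (FGT₁) = 0.21023.
After the 300 transfer: below the line — 700, 760, 1180; poverty gap index (FGT₁) = 0.12500.
Reduction = 0.21023 − 0.12500 = 0.085.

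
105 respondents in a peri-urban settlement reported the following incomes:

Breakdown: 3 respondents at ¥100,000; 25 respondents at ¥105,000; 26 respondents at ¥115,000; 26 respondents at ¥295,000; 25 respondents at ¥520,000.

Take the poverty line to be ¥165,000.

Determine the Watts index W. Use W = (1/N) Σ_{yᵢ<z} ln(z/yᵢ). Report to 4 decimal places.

0.2113

Incomes under z: 3×¥100,000, 25×¥105,000, 26×¥115,000 (q = 54 of N = 105).
ln(z/y) terms: ln(165000/100000) = 0.5008 (×3); ln(165000/105000) = 0.4520 (×25); ln(165000/115000) = 0.3610 (×26).
W = 22.188301 / 105 = 0.2113.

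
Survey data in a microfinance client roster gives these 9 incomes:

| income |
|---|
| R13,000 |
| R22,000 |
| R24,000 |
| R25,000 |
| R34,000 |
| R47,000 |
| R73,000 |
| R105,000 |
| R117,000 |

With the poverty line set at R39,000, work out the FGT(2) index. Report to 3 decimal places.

0.103

Poor units: R13,000, R22,000, R24,000, R25,000, R34,000 (q = 5 of N = 9).
Shortfall ratios: (39000−13000)/39000 = 0.6667; (39000−22000)/39000 = 0.4359; (39000−24000)/39000 = 0.3846; (39000−25000)/39000 = 0.3590; (39000−34000)/39000 = 0.1282.
Squared: 0.4444; 0.1900; 0.1479; 0.1289; 0.0164.
Sum = 0.927679; P₂ = 0.927679 / 9 = 0.103.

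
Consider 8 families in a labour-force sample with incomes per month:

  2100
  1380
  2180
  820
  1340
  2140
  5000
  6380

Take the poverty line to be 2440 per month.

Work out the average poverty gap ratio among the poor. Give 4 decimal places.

Poor units: 820, 1340, 1380, 2100, 2140, 2180 (q = 6 of N = 8).
Shortfall ratios (z−y)/z: 0.6639, 0.4508, 0.4344, 0.1393, 0.1230, 0.1066; sum = 1.918033.
The income-gap ratio divides by q (the poor only): 1.918033 / 6 = 0.3197.

0.3197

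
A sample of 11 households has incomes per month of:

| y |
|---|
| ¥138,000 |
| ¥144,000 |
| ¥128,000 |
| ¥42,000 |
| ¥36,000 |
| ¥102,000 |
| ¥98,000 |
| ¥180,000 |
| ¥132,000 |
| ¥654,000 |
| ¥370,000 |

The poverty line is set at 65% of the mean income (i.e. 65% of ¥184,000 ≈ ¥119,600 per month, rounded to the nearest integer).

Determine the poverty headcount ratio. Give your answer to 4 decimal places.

0.3636

4 of the 11 households have income below ¥119,600.
H = 4/11 = 0.3636.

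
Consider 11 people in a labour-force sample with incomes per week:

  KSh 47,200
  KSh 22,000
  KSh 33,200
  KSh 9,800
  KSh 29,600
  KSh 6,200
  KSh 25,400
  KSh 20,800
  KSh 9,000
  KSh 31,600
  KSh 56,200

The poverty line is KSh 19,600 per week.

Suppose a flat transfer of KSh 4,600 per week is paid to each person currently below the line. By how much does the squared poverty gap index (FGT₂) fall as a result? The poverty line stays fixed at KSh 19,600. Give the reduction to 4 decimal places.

Before: below the line — KSh 6,200, KSh 9,000, KSh 9,800; squared poverty gap index (FGT₂) = 0.091808.
After the KSh 4,600 transfer: below the line — KSh 10,800, KSh 13,600, KSh 14,400; squared poverty gap index (FGT₂) = 0.033244.
Reduction = 0.091808 − 0.033244 = 0.0586.

0.0586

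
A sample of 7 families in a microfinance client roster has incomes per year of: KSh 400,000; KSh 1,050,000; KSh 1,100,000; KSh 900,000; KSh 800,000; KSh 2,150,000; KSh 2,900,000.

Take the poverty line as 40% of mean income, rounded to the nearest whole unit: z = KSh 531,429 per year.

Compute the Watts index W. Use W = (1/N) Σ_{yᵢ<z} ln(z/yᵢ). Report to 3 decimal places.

0.041

Below the line: KSh 400,000 (q = 1 of N = 7).
ln(z/y) terms: ln(531429/400000) = 0.2841.
W = 0.284105 / 7 = 0.041.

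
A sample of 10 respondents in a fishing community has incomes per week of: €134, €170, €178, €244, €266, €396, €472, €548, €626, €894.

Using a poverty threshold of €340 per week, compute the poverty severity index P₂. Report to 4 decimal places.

0.0971

Below the line: €134, €170, €178, €244, €266 (q = 5 of N = 10).
Normalized shortfalls: (340−134)/340 = 0.6059; (340−170)/340 = 0.5000; (340−178)/340 = 0.4765; (340−244)/340 = 0.2824; (340−266)/340 = 0.2176.
Squared: 0.3671; 0.2500; 0.2270; 0.0797; 0.0474.
Sum = 0.971211; P₂ = 0.971211 / 10 = 0.0971.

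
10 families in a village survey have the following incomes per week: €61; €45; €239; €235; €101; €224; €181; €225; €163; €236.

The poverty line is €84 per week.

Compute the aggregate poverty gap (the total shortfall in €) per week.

€62

Below the line: €45, €61 (q = 2 of N = 10).
Individual gaps: 84−45 = 39; 84−61 = 23.
Aggregate gap = €62.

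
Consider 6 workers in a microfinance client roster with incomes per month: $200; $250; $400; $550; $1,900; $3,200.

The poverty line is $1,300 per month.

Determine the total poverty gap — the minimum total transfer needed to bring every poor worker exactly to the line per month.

Below z: $200, $250, $400, $550 (q = 4 of N = 6).
Individual gaps: 1300−200 = 1100; 1300−250 = 1050; 1300−400 = 900; 1300−550 = 750.
Aggregate gap = $3,800.

$3,800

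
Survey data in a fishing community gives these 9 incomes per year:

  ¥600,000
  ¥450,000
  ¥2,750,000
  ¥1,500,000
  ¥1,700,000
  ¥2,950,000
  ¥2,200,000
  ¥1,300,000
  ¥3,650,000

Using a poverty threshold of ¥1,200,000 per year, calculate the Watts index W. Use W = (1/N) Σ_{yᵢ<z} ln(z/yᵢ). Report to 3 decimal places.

0.186

Below z: ¥450,000, ¥600,000 (q = 2 of N = 9).
Log shortfalls: ln(1200000/450000) = 0.9808; ln(1200000/600000) = 0.6931.
W = 1.673976 / 9 = 0.186.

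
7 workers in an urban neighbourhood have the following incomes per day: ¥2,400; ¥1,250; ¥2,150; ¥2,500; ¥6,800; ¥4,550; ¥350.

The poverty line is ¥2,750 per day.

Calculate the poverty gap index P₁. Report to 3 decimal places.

0.265

Below the line: ¥350, ¥1,250, ¥2,150, ¥2,400, ¥2,500 (q = 5 of N = 7).
Gap ratios (z−y)/z: (2750−350)/2750 = 0.8727; (2750−1250)/2750 = 0.5455; (2750−2150)/2750 = 0.2182; (2750−2400)/2750 = 0.1273; (2750−2500)/2750 = 0.0909.
Σ = 1.854545. Dividing by the full population N = 7 gives P₁ = 0.265.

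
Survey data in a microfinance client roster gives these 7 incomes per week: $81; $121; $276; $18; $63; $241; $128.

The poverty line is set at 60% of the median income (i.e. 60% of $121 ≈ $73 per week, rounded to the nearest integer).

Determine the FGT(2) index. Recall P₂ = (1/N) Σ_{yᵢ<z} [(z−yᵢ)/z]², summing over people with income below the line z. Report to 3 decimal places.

Poor units: $18, $63 (q = 2 of N = 7).
Shortfall ratios: (73−18)/73 = 0.7534; (73−63)/73 = 0.1370.
Squared: 0.5676; 0.0188.
Sum = 0.586414; P₂ = 0.586414 / 7 = 0.084.

0.084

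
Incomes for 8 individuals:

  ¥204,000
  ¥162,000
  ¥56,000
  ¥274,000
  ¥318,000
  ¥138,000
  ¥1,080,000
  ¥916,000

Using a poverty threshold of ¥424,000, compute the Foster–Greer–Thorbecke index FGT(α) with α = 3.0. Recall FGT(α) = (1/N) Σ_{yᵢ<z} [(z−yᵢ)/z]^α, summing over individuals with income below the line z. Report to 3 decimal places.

Below z: ¥56,000, ¥138,000, ¥162,000, ¥204,000, ¥274,000, ¥318,000 (q = 6 of N = 8).
Gap ratios (z−y)/z: (424000−56000)/424000 = 0.8679; (424000−138000)/424000 = 0.6745; (424000−162000)/424000 = 0.6179; (424000−204000)/424000 = 0.5189; (424000−274000)/424000 = 0.3538; (424000−318000)/424000 = 0.2500.
Raised to α = 3.0: 0.65380; 0.30690; 0.23594; 0.13969; 0.04428; 0.01562.
Sum = 1.396240; FGT(3.0) = 1.396240 / 8 = 0.175.

0.175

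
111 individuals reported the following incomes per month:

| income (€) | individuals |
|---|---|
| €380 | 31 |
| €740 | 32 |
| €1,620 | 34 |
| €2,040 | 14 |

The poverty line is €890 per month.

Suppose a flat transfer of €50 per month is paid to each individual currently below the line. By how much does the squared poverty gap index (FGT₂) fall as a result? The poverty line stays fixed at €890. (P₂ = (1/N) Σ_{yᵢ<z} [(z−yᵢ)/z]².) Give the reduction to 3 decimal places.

0.022

Before: below the line — 31×€380, 32×€740; squared poverty gap index (FGT₂) = 0.09990.
After the €50 transfer: below the line — 31×€430, 32×€790; squared poverty gap index (FGT₂) = 0.07825.
Reduction = 0.09990 − 0.07825 = 0.022.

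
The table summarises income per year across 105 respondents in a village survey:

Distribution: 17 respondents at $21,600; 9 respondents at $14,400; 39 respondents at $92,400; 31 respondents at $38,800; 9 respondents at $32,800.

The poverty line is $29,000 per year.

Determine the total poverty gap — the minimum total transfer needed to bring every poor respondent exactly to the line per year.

$257,200

Poor units: 9×$14,400, 17×$21,600 (q = 26 of N = 105).
Individual gaps: 9×(29000−14400) = 131400; 17×(29000−21600) = 125800.
Aggregate gap = $257,200.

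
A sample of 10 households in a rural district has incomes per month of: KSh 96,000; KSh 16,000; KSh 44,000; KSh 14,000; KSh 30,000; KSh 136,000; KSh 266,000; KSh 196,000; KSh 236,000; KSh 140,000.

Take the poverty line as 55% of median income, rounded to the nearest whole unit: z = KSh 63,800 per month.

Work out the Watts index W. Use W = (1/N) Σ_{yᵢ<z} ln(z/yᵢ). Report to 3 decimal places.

0.403

Below the line: KSh 14,000, KSh 16,000, KSh 30,000, KSh 44,000 (q = 4 of N = 10).
Log shortfalls: ln(63800/14000) = 1.5167; ln(63800/16000) = 1.3832; ln(63800/30000) = 0.7546; ln(63800/44000) = 0.3716.
W = 4.025980 / 10 = 0.403.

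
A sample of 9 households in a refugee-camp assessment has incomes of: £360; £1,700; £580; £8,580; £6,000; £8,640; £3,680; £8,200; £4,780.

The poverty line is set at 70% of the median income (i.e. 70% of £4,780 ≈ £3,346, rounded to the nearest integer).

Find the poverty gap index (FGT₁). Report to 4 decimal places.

0.2457

Below z: £360, £580, £1,700 (q = 3 of N = 9).
Normalized shortfalls: (3346−360)/3346 = 0.8924; (3346−580)/3346 = 0.8267; (3346−1700)/3346 = 0.4919.
Σ = 2.210998. Dividing by the full population N = 9 gives P₁ = 0.2457.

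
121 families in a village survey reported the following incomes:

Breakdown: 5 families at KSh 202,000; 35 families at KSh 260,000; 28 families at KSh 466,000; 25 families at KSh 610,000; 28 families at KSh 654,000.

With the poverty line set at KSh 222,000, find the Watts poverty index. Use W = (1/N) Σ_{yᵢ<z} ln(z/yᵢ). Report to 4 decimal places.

Poor units: 5×KSh 202,000 (q = 5 of N = 121).
Log shortfalls: ln(222000/202000) = 0.0944 (×5).
W = 0.472048 / 121 = 0.0039.

0.0039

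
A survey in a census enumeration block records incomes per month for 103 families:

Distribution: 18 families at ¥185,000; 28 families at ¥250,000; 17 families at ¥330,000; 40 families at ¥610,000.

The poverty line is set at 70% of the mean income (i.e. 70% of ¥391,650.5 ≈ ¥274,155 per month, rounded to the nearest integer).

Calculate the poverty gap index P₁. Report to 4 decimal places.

0.0808

Incomes under z: 18×¥185,000, 28×¥250,000 (q = 46 of N = 103).
Relative gaps: (274155−185000)/274155 = 0.3252 (×18); (274155−250000)/274155 = 0.0881 (×28).
Σ = 8.320585. Dividing by the full population N = 103 gives P₁ = 0.0808.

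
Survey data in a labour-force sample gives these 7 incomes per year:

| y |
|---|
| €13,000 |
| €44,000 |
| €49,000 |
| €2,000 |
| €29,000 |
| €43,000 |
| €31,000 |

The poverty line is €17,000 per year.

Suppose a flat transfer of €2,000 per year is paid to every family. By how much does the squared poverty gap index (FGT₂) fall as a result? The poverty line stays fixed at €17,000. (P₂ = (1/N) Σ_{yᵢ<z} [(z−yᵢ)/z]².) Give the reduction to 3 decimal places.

0.034

Before: below the line — €2,000, €13,000; squared poverty gap index (FGT₂) = 0.11913.
After the €2,000 transfer: below the line — €4,000, €15,000; squared poverty gap index (FGT₂) = 0.08552.
Reduction = 0.11913 − 0.08552 = 0.034.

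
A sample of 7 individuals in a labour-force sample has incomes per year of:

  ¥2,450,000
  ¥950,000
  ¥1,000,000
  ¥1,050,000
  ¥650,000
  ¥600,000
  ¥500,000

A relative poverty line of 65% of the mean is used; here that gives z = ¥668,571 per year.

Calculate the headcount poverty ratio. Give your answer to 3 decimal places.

3 of the 7 individuals have income below ¥668,571.
H = 3/7 = 0.429.

0.429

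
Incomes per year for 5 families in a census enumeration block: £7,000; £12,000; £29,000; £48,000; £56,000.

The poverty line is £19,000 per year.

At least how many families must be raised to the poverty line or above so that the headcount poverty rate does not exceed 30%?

Currently q = 2 of N = 5 are below the line (H = 0.400).
A headcount ratio of at most 30% allows at most ⌊0.30 × 5⌋ = 1 poor families.
So at least 2 − 1 = 1 must be lifted.

1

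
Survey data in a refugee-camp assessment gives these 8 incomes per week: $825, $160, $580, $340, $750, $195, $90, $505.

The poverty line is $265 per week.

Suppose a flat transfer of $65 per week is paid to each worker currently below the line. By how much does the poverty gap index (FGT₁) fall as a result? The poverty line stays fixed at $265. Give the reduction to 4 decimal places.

0.0920

Before: below the line — $90, $160, $195; poverty gap index (FGT₁) = 0.165094.
After the $65 transfer: below the line — $155, $225, $260; poverty gap index (FGT₁) = 0.073113.
Reduction = 0.165094 − 0.073113 = 0.0920.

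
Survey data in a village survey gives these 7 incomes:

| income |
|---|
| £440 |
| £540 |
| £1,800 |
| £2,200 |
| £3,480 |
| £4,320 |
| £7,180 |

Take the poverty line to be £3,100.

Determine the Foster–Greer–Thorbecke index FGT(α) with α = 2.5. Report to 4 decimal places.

0.2087

Poor units: £440, £540, £1,800, £2,200 (q = 4 of N = 7).
Shortfall ratios: (3100−440)/3100 = 0.8581; (3100−540)/3100 = 0.8258; (3100−1800)/3100 = 0.4194; (3100−2200)/3100 = 0.2903.
Raised to α = 2.5: 0.68202; 0.61972; 0.11388; 0.04542.
Sum = 1.461042; FGT(2.5) = 1.461042 / 7 = 0.2087.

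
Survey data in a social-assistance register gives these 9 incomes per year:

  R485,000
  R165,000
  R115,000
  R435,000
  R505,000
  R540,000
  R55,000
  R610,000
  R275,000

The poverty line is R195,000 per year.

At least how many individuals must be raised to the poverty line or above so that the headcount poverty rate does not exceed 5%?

3

3 of the 9 individuals are poor, so H = 3/9 = 0.333.
A headcount ratio of at most 5% allows at most ⌊0.05 × 9⌋ = 0 poor individuals.
So at least 3 − 0 = 3 must be lifted.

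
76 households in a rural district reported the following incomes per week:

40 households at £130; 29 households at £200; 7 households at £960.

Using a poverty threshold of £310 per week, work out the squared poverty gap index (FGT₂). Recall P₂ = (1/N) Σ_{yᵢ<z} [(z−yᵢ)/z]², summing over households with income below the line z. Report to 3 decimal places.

0.225

Below z: 40×£130, 29×£200 (q = 69 of N = 76).
Relative gaps: (310−130)/310 = 0.5806 (×40); (310−200)/310 = 0.3548 (×29).
Squared: 0.3371 (×40); 0.1259 (×29).
Sum = 17.137357; P₂ = 17.137357 / 76 = 0.225.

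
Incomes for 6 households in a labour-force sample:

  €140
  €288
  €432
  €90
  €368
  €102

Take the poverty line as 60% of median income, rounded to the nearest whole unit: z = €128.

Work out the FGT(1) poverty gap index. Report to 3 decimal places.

0.083

Below z: €90, €102 (q = 2 of N = 6).
Relative gaps: (128−90)/128 = 0.2969; (128−102)/128 = 0.2031.
Σ = 0.500000. Dividing by the full population N = 6 gives P₁ = 0.083.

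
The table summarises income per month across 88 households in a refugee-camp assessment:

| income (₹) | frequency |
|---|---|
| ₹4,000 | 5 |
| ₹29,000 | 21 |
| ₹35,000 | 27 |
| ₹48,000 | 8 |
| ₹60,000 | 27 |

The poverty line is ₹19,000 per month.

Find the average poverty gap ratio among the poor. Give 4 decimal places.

0.7895

Incomes under z: 5×₹4,000 (q = 5 of N = 88).
Shortfall ratios (z−y)/z: 0.7895 (×5); sum = 3.947368.
I averages over the q = 5 poor units only: 3.947368 / 5 = 0.7895.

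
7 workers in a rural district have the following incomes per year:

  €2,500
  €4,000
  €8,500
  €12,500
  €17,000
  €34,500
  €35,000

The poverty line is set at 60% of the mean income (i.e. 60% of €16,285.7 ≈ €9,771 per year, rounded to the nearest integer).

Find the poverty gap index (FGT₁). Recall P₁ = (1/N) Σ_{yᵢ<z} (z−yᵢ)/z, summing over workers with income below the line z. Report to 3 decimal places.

Poor units: €2,500, €4,000, €8,500 (q = 3 of N = 7).
Gap ratios (z−y)/z: (9771−2500)/9771 = 0.7441; (9771−4000)/9771 = 0.5906; (9771−8500)/9771 = 0.1301.
Sum of shortfalls = 1.464845; P₁ averages over all N: 1.464845 / 7 = 0.209.

0.209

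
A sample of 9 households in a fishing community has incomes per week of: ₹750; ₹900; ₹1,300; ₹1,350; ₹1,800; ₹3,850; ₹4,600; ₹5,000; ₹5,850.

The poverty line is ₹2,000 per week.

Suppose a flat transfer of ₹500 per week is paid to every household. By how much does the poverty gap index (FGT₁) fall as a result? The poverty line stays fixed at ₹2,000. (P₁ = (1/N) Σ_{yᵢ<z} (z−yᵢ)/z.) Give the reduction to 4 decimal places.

Before: below the line — ₹750, ₹900, ₹1,300, ₹1,350, ₹1,800; poverty gap index (FGT₁) = 0.216667.
After the ₹500 transfer: below the line — ₹1,250, ₹1,400, ₹1,800, ₹1,850; poverty gap index (FGT₁) = 0.094444.
Reduction = 0.216667 − 0.094444 = 0.1222.

0.1222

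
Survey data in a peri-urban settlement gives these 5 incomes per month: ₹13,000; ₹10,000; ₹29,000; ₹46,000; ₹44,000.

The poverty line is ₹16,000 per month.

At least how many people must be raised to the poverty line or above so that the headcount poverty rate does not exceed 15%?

2 of the 5 people are poor, so H = 2/5 = 0.400.
A headcount ratio of at most 15% allows at most ⌊0.15 × 5⌋ = 0 poor people.
So at least 2 − 0 = 2 must be lifted.

2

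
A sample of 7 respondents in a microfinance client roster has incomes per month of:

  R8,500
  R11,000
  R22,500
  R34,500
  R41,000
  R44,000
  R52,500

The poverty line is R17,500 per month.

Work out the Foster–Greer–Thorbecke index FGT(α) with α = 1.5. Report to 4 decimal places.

Below z: R8,500, R11,000 (q = 2 of N = 7).
Gap ratios (z−y)/z: (17500−8500)/17500 = 0.5143; (17500−11000)/17500 = 0.3714.
Raised to α = 1.5: 0.36881; 0.22637.
Sum = 0.595180; FGT(1.5) = 0.595180 / 7 = 0.0850.

0.0850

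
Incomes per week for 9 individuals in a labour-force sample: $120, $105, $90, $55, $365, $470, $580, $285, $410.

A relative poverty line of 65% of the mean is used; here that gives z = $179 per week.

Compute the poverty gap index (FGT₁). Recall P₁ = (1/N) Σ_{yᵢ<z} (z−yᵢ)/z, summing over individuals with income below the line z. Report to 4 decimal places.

0.2148

Poor units: $55, $90, $105, $120 (q = 4 of N = 9).
Normalized shortfalls: (179−55)/179 = 0.6927; (179−90)/179 = 0.4972; (179−105)/179 = 0.4134; (179−120)/179 = 0.3296.
Sum of shortfalls = 1.932961; P₁ averages over all N: 1.932961 / 9 = 0.2148.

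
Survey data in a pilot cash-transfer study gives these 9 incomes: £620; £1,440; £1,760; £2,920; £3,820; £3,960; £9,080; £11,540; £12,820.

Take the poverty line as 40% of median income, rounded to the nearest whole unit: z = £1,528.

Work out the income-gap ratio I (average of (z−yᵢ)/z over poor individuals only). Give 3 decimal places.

0.326

Poor units: £620, £1,440 (q = 2 of N = 9).
Relative gaps: 0.5942, 0.0576; sum = 0.651832.
I averages over the q = 2 poor units only: 0.651832 / 2 = 0.326.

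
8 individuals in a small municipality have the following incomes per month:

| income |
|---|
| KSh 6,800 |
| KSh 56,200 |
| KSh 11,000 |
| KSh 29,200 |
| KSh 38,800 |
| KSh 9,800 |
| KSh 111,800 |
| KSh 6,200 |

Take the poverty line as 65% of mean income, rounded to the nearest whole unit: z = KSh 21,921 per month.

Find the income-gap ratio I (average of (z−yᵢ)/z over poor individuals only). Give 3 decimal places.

0.615

Incomes under z: KSh 6,200, KSh 6,800, KSh 9,800, KSh 11,000 (q = 4 of N = 8).
Relative gaps: 0.7172, 0.6898, 0.5529, 0.4982; sum = 2.458100.
I averages over the q = 4 poor units only: 2.458100 / 4 = 0.615.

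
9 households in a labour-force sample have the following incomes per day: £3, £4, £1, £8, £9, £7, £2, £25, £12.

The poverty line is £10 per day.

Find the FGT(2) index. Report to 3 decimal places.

0.271

Below z: £1, £2, £3, £4, £7, £8, £9 (q = 7 of N = 9).
Shortfall ratios: (10−1)/10 = 0.9000; (10−2)/10 = 0.8000; (10−3)/10 = 0.7000; (10−4)/10 = 0.6000; (10−7)/10 = 0.3000; (10−8)/10 = 0.2000; (10−9)/10 = 0.1000.
Squared: 0.8100; 0.6400; 0.4900; 0.3600; 0.0900; 0.0400; 0.0100.
Sum = 2.440000; P₂ = 2.440000 / 9 = 0.271.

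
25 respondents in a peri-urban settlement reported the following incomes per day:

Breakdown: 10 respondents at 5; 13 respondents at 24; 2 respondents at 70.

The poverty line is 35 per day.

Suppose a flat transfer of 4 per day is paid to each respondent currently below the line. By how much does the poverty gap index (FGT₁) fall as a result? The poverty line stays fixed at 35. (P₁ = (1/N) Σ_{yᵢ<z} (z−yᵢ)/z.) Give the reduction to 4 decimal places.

Before: below the line — 10×5, 13×24; poverty gap index (FGT₁) = 0.506286.
After the 4 transfer: below the line — 10×9, 13×28; poverty gap index (FGT₁) = 0.401143.
Reduction = 0.506286 − 0.401143 = 0.1051.

0.1051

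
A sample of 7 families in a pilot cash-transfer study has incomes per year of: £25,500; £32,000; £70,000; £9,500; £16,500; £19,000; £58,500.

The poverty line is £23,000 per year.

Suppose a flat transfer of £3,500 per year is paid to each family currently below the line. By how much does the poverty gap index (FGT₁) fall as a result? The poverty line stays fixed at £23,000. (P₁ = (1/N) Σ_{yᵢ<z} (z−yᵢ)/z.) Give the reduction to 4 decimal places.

0.0652

Before: below the line — £9,500, £16,500, £19,000; poverty gap index (FGT₁) = 0.149068.
After the £3,500 transfer: below the line — £13,000, £20,000, £22,500; poverty gap index (FGT₁) = 0.083851.
Reduction = 0.149068 − 0.083851 = 0.0652.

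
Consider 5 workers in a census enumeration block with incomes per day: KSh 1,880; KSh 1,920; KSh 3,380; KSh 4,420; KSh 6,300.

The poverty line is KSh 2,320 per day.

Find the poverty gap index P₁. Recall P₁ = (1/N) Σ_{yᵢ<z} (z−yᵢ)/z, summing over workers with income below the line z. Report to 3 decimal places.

Below the line: KSh 1,880, KSh 1,920 (q = 2 of N = 5).
Shortfall ratios: (2320−1880)/2320 = 0.1897; (2320−1920)/2320 = 0.1724.
Sum of shortfalls = 0.362069; P₁ averages over all N: 0.362069 / 5 = 0.072.

0.072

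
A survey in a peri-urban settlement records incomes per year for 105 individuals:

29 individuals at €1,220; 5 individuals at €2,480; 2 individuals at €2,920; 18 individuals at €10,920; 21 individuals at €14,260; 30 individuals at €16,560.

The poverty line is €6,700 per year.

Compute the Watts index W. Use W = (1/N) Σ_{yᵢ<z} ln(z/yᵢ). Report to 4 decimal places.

0.5336

Below the line: 29×€1,220, 5×€2,480, 2×€2,920 (q = 36 of N = 105).
Log shortfalls: ln(6700/1220) = 1.7033 (×29); ln(6700/2480) = 0.9938 (×5); ln(6700/2920) = 0.8305 (×2).
W = 56.024736 / 105 = 0.5336.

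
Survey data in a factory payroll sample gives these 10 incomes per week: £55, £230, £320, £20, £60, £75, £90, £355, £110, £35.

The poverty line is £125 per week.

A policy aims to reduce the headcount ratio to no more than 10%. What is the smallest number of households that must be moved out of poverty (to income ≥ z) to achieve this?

6

7 of the 10 households are poor, so H = 7/10 = 0.700.
A headcount ratio of at most 10% allows at most ⌊0.10 × 10⌋ = 1 poor households.
So at least 7 − 1 = 6 must be lifted.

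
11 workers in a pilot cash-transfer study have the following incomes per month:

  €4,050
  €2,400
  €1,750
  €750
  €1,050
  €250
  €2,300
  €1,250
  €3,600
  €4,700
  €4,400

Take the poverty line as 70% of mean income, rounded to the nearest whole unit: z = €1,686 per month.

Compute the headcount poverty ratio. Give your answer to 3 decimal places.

4 of the 11 workers have income below €1,686.
H = 4/11 = 0.364.

0.364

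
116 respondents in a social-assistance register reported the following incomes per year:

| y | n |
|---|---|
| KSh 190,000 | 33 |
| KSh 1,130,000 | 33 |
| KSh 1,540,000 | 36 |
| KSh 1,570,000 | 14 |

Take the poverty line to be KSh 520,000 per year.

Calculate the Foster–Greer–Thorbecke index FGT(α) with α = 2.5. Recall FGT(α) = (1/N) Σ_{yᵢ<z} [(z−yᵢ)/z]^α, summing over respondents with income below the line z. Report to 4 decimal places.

Poor units: 33×KSh 190,000 (q = 33 of N = 116).
Normalized shortfalls: (520000−190000)/520000 = 0.6346 (×33).
Raised to α = 2.5: 0.32083 (×33).
Sum = 10.587427; FGT(2.5) = 10.587427 / 116 = 0.0913.

0.0913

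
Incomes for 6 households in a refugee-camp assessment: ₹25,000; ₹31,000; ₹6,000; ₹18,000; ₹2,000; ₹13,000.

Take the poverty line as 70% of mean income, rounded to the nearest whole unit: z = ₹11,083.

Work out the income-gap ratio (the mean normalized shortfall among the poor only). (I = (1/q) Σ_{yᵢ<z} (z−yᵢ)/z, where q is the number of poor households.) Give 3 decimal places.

Poor units: ₹2,000, ₹6,000 (q = 2 of N = 6).
Relative gaps: 0.8195, 0.4586; sum = 1.278174.
The income-gap ratio divides by q (the poor only): 1.278174 / 2 = 0.639.

0.639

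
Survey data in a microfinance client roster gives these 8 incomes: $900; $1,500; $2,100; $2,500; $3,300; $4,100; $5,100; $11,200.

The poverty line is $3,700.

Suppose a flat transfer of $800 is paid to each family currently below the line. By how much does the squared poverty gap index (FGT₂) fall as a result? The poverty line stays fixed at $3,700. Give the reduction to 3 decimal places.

0.092

Before: below the line — $900, $1,500, $2,100, $2,500, $3,300; squared poverty gap index (FGT₂) = 0.15376.
After the $800 transfer: below the line — $1,700, $2,300, $2,900, $3,300; squared poverty gap index (FGT₂) = 0.06172.
Reduction = 0.15376 − 0.06172 = 0.092.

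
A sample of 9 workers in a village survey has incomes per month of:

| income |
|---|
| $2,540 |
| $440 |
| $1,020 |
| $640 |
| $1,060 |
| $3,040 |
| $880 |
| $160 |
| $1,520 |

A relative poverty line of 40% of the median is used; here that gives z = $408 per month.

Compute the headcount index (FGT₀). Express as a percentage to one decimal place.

1 of the 9 workers have income below $408.
H = 1/9 = 11.1%.

11.1%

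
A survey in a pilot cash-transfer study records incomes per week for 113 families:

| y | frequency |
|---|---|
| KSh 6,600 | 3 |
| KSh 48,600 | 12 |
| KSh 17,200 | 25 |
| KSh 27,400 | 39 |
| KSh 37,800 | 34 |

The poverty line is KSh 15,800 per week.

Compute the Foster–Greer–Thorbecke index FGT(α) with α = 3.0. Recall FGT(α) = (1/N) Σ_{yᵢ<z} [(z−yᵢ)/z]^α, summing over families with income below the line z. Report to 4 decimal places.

Poor units: 3×KSh 6,600 (q = 3 of N = 113).
Normalized shortfalls: (15800−6600)/15800 = 0.5823 (×3).
Raised to α = 3.0: 0.19742 (×3).
Sum = 0.592261; FGT(3.0) = 0.592261 / 113 = 0.0052.

0.0052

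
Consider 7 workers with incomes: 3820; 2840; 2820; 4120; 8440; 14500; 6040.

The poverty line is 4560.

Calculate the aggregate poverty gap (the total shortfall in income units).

4640

Below z: 2820, 2840, 3820, 4120 (q = 4 of N = 7).
Individual gaps: 4560−2820 = 1740; 4560−2840 = 1720; 4560−3820 = 740; 4560−4120 = 440.
Aggregate gap = 4640.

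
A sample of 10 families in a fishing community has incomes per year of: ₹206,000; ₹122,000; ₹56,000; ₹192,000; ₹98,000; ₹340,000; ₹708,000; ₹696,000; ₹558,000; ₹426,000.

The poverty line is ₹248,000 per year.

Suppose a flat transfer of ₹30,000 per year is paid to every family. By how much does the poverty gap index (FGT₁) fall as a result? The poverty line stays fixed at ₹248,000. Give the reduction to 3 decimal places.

0.060

Before: below the line — ₹56,000, ₹98,000, ₹122,000, ₹192,000, ₹206,000; poverty gap index (FGT₁) = 0.22823.
After the ₹30,000 transfer: below the line — ₹86,000, ₹128,000, ₹152,000, ₹222,000, ₹236,000; poverty gap index (FGT₁) = 0.16774.
Reduction = 0.22823 − 0.16774 = 0.060.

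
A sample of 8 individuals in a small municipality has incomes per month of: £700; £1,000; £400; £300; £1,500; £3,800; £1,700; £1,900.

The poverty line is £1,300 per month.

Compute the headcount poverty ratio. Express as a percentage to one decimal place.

4 of the 8 individuals have income below £1,300.
H = 4/8 = 50.0%.

50.0%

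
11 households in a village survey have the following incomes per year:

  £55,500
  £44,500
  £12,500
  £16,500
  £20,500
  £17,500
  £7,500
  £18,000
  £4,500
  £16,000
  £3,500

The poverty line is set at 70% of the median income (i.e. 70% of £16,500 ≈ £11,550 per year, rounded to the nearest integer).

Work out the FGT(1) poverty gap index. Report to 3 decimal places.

0.151

Below z: £3,500, £4,500, £7,500 (q = 3 of N = 11).
Relative gaps: (11550−3500)/11550 = 0.6970; (11550−4500)/11550 = 0.6104; (11550−7500)/11550 = 0.3506.
Sum of shortfalls = 1.658009; P₁ averages over all N: 1.658009 / 11 = 0.151.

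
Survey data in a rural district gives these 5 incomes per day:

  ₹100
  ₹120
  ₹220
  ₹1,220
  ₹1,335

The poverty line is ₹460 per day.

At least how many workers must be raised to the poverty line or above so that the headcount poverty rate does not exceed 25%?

Currently q = 3 of N = 5 are below the line (H = 0.600).
A headcount ratio of at most 25% allows at most ⌊0.25 × 5⌋ = 1 poor workers.
So at least 3 − 1 = 2 must be lifted.

2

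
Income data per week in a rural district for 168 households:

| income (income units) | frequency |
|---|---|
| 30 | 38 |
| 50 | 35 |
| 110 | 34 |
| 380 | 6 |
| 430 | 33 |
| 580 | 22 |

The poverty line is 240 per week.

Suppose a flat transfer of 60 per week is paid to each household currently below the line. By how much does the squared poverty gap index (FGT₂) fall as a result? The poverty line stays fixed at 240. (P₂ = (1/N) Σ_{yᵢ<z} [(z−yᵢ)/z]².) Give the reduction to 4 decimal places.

0.1964

Before: below the line — 38×30, 35×50, 34×110; squared poverty gap index (FGT₂) = 0.363126.
After the 60 transfer: below the line — 38×90, 35×110, 34×170; squared poverty gap index (FGT₂) = 0.166698.
Reduction = 0.363126 − 0.166698 = 0.1964.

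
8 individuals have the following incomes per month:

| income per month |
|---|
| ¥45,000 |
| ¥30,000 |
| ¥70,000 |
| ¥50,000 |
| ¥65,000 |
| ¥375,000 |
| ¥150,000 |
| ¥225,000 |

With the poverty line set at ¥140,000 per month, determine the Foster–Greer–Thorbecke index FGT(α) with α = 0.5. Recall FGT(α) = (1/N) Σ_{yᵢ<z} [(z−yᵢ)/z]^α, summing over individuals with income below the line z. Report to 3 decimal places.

0.494

Below z: ¥30,000, ¥45,000, ¥50,000, ¥65,000, ¥70,000 (q = 5 of N = 8).
Normalized shortfalls: (140000−30000)/140000 = 0.7857; (140000−45000)/140000 = 0.6786; (140000−50000)/140000 = 0.6429; (140000−65000)/140000 = 0.5357; (140000−70000)/140000 = 0.5000.
Raised to α = 0.5: 0.88641; 0.82375; 0.80178; 0.73193; 0.70711.
Sum = 3.950975; FGT(0.5) = 3.950975 / 8 = 0.494.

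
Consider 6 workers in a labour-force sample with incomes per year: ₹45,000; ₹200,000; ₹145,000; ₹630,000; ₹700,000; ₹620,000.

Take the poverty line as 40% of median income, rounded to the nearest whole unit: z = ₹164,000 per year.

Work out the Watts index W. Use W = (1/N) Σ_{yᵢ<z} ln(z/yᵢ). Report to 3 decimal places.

0.236

Below the line: ₹45,000, ₹145,000 (q = 2 of N = 6).
ln(z/y) terms: ln(164000/45000) = 1.2932; ln(164000/145000) = 0.1231.
W = 1.416337 / 6 = 0.236.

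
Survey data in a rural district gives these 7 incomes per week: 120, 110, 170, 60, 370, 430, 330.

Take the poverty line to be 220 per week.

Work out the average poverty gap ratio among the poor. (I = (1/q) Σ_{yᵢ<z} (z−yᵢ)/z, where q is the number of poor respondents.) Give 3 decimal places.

0.477

Below the line: 60, 110, 120, 170 (q = 4 of N = 7).
Relative gaps: 0.7273, 0.5000, 0.4545, 0.2273; sum = 1.909091.
The income-gap ratio divides by q (the poor only): 1.909091 / 4 = 0.477.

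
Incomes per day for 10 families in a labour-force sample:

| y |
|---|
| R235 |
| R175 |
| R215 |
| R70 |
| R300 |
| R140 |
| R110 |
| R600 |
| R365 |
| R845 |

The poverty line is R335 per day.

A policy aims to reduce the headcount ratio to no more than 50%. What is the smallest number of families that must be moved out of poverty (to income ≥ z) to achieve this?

Currently q = 7 of N = 10 are below the line (H = 0.700).
A headcount ratio of at most 50% allows at most ⌊0.50 × 10⌋ = 5 poor families.
So at least 7 − 5 = 2 must be lifted.

2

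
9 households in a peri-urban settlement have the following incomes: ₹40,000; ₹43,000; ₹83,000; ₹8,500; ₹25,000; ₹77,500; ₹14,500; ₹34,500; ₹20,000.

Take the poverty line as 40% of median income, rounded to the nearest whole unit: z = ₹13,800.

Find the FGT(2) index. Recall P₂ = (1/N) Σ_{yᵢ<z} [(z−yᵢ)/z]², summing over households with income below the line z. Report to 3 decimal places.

Below the line: ₹8,500 (q = 1 of N = 9).
Gap ratios (z−y)/z: (13800−8500)/13800 = 0.3841.
Squared: 0.1475.
Sum = 0.147501; P₂ = 0.147501 / 9 = 0.016.

0.016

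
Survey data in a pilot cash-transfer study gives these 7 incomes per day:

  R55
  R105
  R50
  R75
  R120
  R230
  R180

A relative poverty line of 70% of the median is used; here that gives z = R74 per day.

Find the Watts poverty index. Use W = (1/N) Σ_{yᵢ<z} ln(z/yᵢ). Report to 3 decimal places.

Below the line: R50, R55 (q = 2 of N = 7).
Log gaps: ln(74/50) = 0.3920; ln(74/55) = 0.2967.
W = 0.688774 / 7 = 0.098.

0.098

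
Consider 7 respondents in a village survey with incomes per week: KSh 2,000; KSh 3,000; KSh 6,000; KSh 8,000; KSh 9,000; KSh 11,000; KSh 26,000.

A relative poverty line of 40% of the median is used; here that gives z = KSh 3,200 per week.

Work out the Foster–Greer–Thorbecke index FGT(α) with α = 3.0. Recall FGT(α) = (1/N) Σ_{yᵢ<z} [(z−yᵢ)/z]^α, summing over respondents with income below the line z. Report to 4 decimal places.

0.0076

Poor units: KSh 2,000, KSh 3,000 (q = 2 of N = 7).
Relative gaps: (3200−2000)/3200 = 0.3750; (3200−3000)/3200 = 0.0625.
Raised to α = 3.0: 0.05273; 0.00024.
Sum = 0.052979; FGT(3.0) = 0.052979 / 7 = 0.0076.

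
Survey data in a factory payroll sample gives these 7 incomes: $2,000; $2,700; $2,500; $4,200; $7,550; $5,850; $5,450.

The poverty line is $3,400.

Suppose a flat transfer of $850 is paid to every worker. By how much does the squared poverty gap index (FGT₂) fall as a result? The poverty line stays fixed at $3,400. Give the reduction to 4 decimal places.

Before: below the line — $2,000, $2,500, $2,700; squared poverty gap index (FGT₂) = 0.040287.
After the $850 transfer: below the line — $2,850, $3,350; squared poverty gap index (FGT₂) = 0.003769.
Reduction = 0.040287 − 0.003769 = 0.0365.

0.0365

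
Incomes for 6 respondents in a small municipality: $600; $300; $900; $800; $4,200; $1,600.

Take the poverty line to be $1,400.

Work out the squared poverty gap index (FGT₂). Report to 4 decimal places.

Below the line: $300, $600, $800, $900 (q = 4 of N = 6).
Relative gaps: (1400−300)/1400 = 0.7857; (1400−600)/1400 = 0.5714; (1400−800)/1400 = 0.4286; (1400−900)/1400 = 0.3571.
Squared: 0.6173; 0.3265; 0.1837; 0.1276.
Sum = 1.255102; P₂ = 1.255102 / 6 = 0.2092.

0.2092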